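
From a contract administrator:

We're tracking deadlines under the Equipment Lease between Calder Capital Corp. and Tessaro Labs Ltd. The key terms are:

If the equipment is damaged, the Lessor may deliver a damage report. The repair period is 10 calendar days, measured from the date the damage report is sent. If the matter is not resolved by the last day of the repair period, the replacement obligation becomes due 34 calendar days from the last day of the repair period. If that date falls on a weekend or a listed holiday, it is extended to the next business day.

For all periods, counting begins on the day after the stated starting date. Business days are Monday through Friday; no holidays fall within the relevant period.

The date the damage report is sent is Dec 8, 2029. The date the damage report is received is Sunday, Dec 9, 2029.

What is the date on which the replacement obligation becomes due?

Jan 21, 2030

Adding 10 calendar days to Dec 8, 2029 gives Dec 18, 2029, which is the last day of the repair period.
The date on which the replacement obligation becomes due: 34 calendar days after Dec 18, 2029 is Jan 21, 2030. Jan 21, 2030 is a Monday, so no roll-forward applies.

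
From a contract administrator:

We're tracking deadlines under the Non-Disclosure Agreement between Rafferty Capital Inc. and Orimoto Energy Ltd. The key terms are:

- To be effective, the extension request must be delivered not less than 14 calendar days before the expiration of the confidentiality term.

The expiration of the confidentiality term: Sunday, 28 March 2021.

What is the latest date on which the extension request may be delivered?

28 March 2021 minus 14 days is 14 March 2021.

14 March 2021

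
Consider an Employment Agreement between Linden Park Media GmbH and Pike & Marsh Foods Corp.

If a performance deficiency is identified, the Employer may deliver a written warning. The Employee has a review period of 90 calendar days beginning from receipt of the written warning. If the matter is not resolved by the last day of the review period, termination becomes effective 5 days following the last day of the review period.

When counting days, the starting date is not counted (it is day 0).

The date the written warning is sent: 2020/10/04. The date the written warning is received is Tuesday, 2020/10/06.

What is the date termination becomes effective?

The last day of the review period: 2020/10/06 + 90 days = 2021/01/04.
The date termination becomes effective: 5 calendar days after 2021/01/04 is 2021/01/09.

2021/01/09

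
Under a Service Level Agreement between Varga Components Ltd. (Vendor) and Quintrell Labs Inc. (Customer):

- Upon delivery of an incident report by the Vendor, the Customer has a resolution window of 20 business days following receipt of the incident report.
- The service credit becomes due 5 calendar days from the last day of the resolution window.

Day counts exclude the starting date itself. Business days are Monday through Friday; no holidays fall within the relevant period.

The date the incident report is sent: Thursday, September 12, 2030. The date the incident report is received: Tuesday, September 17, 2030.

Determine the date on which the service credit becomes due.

From Tuesday, September 17, 2030, 20 business days (Sep 18, Sep 19, Sep 20, Sep 23, …, Oct 11, Oct 14, Oct 15, skipping weekends) brings us to Tuesday, October 15, 2030, which is the last day of the resolution window.
The date on which the service credit becomes due: 5 calendar days after October 15, 2030 is October 20, 2030.

October 20, 2030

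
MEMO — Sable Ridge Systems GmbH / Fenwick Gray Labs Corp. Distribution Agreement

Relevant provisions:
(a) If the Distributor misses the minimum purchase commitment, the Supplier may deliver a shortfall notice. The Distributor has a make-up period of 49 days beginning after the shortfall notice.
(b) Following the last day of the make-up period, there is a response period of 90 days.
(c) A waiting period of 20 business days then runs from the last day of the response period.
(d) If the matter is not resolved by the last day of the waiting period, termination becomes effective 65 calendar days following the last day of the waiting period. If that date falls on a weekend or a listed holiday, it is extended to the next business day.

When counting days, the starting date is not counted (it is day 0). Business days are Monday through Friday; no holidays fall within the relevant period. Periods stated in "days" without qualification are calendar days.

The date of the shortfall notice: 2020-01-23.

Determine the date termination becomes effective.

The last day of the make-up period: 2020-01-23 + 49 days = 2020-03-12.
Adding 90 calendar days to 2020-03-12 gives 2020-06-10, which is the last day of the response period.
From Wednesday, 2020-06-10, 20 business days (Jun 11, Jun 12, Jun 15, Jun 16, …, Jul 6, Jul 7, Jul 8, skipping weekends) brings us to Wednesday, 2020-07-08, which is the last day of the waiting period.
The date termination becomes effective: 2020-07-08 + 65 days = 2020-09-11. 2020-09-11 is a Friday, so no roll-forward applies.

2020-09-11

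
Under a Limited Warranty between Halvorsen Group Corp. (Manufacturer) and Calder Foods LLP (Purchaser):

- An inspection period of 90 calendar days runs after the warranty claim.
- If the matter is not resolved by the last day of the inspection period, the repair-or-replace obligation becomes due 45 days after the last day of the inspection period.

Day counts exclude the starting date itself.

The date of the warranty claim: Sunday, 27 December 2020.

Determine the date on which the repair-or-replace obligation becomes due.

Adding 90 calendar days to 27 December 2020 gives 27 March 2021, which is the last day of the inspection period.
Adding 45 calendar days to 27 March 2021 gives 11 May 2021, which is the date on which the repair-or-replace obligation becomes due.

11 May 2021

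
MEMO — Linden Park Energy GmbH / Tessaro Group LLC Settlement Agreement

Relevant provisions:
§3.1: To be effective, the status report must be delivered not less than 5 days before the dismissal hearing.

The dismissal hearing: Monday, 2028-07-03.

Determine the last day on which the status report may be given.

2028-06-28

Counting back 5 calendar days from 2028-07-03 gives 2028-06-28.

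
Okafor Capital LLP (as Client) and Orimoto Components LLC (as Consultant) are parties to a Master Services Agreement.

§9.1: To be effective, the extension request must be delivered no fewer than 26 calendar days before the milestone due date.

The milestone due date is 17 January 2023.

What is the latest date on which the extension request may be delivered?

22 December 2022

Counting back 26 calendar days from 17 January 2023 gives 22 December 2022.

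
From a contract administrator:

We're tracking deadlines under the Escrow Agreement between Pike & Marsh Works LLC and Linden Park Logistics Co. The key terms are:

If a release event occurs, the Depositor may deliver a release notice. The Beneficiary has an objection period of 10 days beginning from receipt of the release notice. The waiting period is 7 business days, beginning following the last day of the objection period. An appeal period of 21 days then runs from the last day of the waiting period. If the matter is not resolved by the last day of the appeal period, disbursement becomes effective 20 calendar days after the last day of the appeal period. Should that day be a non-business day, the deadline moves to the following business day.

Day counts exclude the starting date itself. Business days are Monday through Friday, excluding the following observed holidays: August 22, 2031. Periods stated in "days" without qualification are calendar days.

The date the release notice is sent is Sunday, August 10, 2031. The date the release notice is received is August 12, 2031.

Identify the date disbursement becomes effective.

The last day of the objection period: 10 calendar days after August 12, 2031 is August 22, 2031.
The last day of the waiting period: counting 7 business days from Friday, August 22, 2031 (Aug 25, Aug 26, Aug 27, Aug 28, Aug 29, Sep 1, Sep 2, skipping weekends) reaches Tuesday, September 2, 2031.
The last day of the appeal period: September 2, 2031 + 21 days = September 23, 2031.
The date disbursement becomes effective: 20 calendar days after September 23, 2031 is October 13, 2031. October 13, 2031 is a Monday and is not a listed holiday, so no roll-forward applies.

October 13, 2031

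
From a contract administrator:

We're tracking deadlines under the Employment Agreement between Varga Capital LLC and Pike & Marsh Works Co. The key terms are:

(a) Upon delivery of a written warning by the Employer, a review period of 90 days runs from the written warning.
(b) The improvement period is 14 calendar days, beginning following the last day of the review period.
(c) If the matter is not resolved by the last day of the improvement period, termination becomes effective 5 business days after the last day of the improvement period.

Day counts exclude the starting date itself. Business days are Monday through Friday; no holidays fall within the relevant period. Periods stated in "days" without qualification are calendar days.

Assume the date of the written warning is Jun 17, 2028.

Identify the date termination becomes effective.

Adding 90 calendar days to Jun 17, 2028 gives Sep 15, 2028, which is the last day of the review period.
The last day of the improvement period: Sep 15, 2028 + 14 days = Sep 29, 2028.
The date termination becomes effective: counting 5 business days from Friday, Sep 29, 2028 (Oct 2, Oct 3, Oct 4, Oct 5, Oct 6, skipping weekends) reaches Friday, Oct 6, 2028.

Oct 6, 2028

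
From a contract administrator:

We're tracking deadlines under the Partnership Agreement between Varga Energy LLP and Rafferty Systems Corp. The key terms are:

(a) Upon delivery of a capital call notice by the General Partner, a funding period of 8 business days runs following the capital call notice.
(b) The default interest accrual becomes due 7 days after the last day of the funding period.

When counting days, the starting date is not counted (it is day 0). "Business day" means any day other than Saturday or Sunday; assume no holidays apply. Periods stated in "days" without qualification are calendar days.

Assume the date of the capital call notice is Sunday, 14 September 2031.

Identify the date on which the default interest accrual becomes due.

The last day of the funding period: counting 8 business days from Sunday, 14 September 2031 (Sep 15, Sep 16, Sep 17, Sep 18, Sep 19, Sep 22, Sep 23, Sep 24, skipping weekends) reaches Wednesday, 24 September 2031.
The date on which the default interest accrual becomes due: 7 calendar days after 24 September 2031 is 1 October 2031.

1 October 2031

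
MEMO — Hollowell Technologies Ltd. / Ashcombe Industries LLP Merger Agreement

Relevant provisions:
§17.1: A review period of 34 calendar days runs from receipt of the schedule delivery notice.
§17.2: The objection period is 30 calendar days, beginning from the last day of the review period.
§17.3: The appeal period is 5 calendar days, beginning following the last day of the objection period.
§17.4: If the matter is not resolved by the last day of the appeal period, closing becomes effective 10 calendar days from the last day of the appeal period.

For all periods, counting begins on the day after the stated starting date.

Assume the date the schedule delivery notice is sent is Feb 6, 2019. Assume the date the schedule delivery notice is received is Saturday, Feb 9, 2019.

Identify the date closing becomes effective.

The last day of the review period: 34 calendar days after Feb 9, 2019 is Mar 15, 2019.
The last day of the objection period: Mar 15, 2019 + 30 days = Apr 14, 2019.
Adding 5 calendar days to Apr 14, 2019 gives Apr 19, 2019, which is the last day of the appeal period.
The date closing becomes effective: 10 calendar days after Apr 19, 2019 is Apr 29, 2019.

Apr 29, 2019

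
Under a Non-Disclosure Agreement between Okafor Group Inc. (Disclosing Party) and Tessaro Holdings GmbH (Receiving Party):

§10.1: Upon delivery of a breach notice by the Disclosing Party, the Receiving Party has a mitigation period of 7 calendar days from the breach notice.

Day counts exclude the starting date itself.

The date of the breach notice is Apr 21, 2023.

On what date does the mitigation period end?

Apr 28, 2023

The last day of the mitigation period: Apr 21, 2023 + 7 days = Apr 28, 2023.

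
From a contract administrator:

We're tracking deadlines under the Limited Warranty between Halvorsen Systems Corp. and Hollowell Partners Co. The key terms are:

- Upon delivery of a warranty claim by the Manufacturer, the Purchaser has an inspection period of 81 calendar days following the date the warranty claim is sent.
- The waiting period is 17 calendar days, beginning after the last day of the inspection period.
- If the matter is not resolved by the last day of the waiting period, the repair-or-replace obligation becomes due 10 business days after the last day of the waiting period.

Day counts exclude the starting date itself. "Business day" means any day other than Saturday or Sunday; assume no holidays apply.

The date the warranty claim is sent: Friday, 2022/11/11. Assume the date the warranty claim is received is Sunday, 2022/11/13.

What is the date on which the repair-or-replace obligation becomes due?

2023/03/03

The last day of the inspection period: 81 calendar days after 2022/11/11 is 2023/01/31.
The last day of the waiting period: 17 calendar days after 2023/01/31 is 2023/02/17.
From Friday, 2023/02/17, 10 business days (Feb 20, Feb 21, Feb 22, Feb 23, Feb 24, Feb 27, Feb 28, Mar 1, Mar 2, Mar 3, skipping weekends) brings us to Friday, 2023/03/03, which is the date on which the repair-or-replace obligation becomes due.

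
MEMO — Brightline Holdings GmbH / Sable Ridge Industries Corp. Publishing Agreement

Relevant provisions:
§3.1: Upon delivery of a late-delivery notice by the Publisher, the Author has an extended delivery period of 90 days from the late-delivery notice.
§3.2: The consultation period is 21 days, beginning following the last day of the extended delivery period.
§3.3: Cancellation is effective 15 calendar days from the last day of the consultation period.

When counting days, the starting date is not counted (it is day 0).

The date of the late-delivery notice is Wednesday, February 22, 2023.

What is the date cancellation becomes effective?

June 28, 2023

The last day of the extended delivery period: February 22, 2023 + 90 days = May 23, 2023.
The last day of the consultation period: May 23, 2023 + 21 days = June 13, 2023.
Adding 15 calendar days to June 13, 2023 gives June 28, 2023, which is the date cancellation becomes effective.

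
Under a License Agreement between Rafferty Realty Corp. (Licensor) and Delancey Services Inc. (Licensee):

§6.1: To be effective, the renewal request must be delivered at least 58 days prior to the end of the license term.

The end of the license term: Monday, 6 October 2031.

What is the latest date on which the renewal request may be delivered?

9 August 2031

6 October 2031 minus 58 days is 9 August 2031.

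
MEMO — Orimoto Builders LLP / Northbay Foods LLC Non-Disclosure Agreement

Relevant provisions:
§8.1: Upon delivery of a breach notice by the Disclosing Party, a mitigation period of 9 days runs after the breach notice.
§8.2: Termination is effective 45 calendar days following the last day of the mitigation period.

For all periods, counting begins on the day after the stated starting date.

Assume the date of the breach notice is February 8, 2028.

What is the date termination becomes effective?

April 2, 2028

The last day of the mitigation period: February 8, 2028 + 9 days = February 17, 2028.
The date termination becomes effective: February 17, 2028 + 45 days = April 2, 2028.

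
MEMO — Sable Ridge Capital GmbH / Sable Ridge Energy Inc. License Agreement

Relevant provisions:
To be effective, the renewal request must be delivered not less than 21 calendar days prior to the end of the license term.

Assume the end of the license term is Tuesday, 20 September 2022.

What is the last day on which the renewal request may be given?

Counting back 21 calendar days from 20 September 2022 gives 30 August 2022.

30 August 2022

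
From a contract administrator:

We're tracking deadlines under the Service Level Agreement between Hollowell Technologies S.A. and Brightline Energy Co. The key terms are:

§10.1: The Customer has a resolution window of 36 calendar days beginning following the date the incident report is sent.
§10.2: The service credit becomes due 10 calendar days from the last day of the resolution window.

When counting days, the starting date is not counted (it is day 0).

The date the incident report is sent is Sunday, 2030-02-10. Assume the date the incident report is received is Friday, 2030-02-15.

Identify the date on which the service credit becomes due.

The last day of the resolution window: 36 calendar days after 2030-02-10 is 2030-03-18.
The date on which the service credit becomes due: 10 calendar days after 2030-03-18 is 2030-03-28.

2030-03-28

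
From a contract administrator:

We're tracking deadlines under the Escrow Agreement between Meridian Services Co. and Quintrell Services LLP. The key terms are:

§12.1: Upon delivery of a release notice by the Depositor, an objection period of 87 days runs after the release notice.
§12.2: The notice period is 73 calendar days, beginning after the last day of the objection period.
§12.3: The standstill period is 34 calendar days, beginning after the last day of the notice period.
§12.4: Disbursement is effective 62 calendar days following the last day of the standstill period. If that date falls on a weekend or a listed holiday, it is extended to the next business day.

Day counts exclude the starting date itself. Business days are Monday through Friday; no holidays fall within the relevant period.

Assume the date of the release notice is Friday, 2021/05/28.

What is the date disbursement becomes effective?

Adding 87 calendar days to 2021/05/28 gives 2021/08/23, which is the last day of the objection period.
The last day of the notice period: 2021/08/23 + 73 days = 2021/11/04.
The last day of the standstill period: 34 calendar days after 2021/11/04 is 2021/12/08.
The date disbursement becomes effective: 2021/12/08 + 62 days = 2022/02/08. 2022/02/08 is a Tuesday, so no roll-forward applies.

2022/02/08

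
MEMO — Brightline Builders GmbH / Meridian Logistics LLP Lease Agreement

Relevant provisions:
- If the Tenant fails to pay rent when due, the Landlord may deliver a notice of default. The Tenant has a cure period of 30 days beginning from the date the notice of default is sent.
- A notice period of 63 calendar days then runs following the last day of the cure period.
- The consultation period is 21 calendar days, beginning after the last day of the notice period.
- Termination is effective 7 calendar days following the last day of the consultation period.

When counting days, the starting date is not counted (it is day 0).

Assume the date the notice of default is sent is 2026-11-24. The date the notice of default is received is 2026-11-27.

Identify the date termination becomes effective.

2027-03-25

The last day of the cure period: 2026-11-24 + 30 days = 2026-12-24.
Adding 63 calendar days to 2026-12-24 gives 2027-02-25, which is the last day of the notice period.
The last day of the consultation period: 2027-02-25 + 21 days = 2027-03-18.
The date termination becomes effective: 2027-03-18 + 7 days = 2027-03-25.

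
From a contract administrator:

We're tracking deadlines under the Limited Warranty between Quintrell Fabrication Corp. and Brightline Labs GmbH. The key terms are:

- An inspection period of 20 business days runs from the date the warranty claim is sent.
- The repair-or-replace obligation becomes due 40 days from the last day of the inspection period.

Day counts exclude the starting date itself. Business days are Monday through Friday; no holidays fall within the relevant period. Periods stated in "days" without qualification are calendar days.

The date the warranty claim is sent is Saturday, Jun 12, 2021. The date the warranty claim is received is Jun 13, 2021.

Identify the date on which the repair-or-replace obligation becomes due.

Aug 18, 2021

The last day of the inspection period: counting 20 business days from Saturday, Jun 12, 2021 (Jun 14, Jun 15, Jun 16, Jun 17, …, Jul 7, Jul 8, Jul 9, skipping weekends) reaches Friday, Jul 9, 2021.
Adding 40 calendar days to Jul 9, 2021 gives Aug 18, 2021, which is the date on which the repair-or-replace obligation becomes due.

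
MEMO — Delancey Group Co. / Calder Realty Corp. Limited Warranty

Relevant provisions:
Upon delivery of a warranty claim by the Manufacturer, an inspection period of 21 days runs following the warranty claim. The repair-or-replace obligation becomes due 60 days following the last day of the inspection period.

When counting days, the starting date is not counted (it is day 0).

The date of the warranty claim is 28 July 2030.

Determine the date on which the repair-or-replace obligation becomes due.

The last day of the inspection period: 21 calendar days after 28 July 2030 is 18 August 2030.
Adding 60 calendar days to 18 August 2030 gives 17 October 2030, which is the date on which the repair-or-replace obligation becomes due.

17 October 2030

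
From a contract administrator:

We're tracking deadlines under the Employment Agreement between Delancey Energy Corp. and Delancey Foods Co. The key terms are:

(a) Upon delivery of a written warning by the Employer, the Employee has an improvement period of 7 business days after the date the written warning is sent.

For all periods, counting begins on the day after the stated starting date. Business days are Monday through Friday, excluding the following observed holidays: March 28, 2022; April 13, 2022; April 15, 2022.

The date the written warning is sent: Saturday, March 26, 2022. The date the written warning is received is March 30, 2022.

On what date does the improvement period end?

April 6, 2022

The last day of the improvement period: 7 business days after Saturday, March 26, 2022, skipping weekends and the listed holiday on Mar 28 — Mar 29, Mar 30, Mar 31, Apr 1, Apr 4, Apr 5, Apr 6 — lands on Wednesday, April 6, 2022.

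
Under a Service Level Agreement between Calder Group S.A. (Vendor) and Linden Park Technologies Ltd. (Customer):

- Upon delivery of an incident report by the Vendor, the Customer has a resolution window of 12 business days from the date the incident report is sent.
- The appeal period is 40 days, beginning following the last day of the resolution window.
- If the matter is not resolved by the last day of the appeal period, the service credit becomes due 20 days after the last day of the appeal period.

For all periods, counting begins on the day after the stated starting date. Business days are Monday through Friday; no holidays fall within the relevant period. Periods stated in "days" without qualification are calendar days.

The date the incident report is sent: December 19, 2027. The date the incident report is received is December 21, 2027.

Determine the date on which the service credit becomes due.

March 4, 2028

From Sunday, December 19, 2027, 12 business days (Dec 20, Dec 21, Dec 22, Dec 23, …, Dec 31, Jan 3, Jan 4, skipping weekends) brings us to Tuesday, January 4, 2028, which is the last day of the resolution window.
Adding 40 calendar days to January 4, 2028 gives February 13, 2028, which is the last day of the appeal period.
The date on which the service credit becomes due: 20 calendar days after February 13, 2028 is March 4, 2028.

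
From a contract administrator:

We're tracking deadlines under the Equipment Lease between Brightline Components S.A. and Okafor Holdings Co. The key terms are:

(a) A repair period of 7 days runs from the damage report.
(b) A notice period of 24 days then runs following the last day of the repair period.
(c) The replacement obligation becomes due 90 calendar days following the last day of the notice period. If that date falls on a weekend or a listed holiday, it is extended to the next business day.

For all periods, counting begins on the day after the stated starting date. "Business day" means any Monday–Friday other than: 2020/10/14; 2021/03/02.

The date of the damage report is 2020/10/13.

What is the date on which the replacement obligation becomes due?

The last day of the repair period: 7 calendar days after 2020/10/13 is 2020/10/20.
Adding 24 calendar days to 2020/10/20 gives 2020/11/13, which is the last day of the notice period.
Adding 90 calendar days to 2020/11/13 gives 2021/02/11, which is the date on which the replacement obligation becomes due. 2021/02/11 is a Thursday and is not a listed holiday, so no roll-forward applies.

2021/02/11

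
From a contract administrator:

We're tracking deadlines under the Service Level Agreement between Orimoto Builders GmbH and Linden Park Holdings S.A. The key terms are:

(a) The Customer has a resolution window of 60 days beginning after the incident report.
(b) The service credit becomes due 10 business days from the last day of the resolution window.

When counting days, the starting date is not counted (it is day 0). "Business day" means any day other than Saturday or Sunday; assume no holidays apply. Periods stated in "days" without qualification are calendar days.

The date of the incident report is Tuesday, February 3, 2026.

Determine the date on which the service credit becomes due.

April 17, 2026

The last day of the resolution window: February 3, 2026 + 60 days = April 4, 2026.
The date on which the service credit becomes due: 10 business days after Saturday, April 4, 2026, skipping weekends — Apr 6, Apr 7, Apr 8, Apr 9, Apr 10, Apr 13, Apr 14, Apr 15, Apr 16, Apr 17 — lands on Friday, April 17, 2026.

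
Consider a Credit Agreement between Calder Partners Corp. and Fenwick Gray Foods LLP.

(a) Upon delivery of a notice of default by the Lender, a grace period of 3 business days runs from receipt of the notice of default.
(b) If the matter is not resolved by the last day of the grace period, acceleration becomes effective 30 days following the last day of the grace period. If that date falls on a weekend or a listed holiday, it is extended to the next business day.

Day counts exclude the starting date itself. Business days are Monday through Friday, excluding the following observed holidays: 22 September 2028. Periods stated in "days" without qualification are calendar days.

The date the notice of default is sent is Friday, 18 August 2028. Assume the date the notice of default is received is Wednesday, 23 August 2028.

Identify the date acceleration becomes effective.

The last day of the grace period: counting 3 business days from Wednesday, 23 August 2028 (Aug 24, Aug 25, Aug 28, skipping weekends) reaches Monday, 28 August 2028.
The date acceleration becomes effective: 28 August 2028 + 30 days = 27 September 2028. 27 September 2028 is a Wednesday and is not a listed holiday, so no roll-forward applies.

27 September 2028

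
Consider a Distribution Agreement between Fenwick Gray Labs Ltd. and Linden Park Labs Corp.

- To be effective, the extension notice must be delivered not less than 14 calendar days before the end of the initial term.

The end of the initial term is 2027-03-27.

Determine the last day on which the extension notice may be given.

2027-03-13

Counting back 14 calendar days from 2027-03-27 gives 2027-03-13.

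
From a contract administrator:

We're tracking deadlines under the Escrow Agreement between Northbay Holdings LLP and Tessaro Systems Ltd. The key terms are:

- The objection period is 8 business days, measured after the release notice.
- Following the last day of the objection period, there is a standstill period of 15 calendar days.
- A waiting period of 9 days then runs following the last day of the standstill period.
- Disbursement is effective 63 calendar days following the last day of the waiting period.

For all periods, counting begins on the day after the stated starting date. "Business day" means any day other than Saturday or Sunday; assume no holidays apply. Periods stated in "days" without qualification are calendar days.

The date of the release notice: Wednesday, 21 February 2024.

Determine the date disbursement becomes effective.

30 May 2024

The last day of the objection period: counting 8 business days from Wednesday, 21 February 2024 (Feb 22, Feb 23, Feb 26, Feb 27, Feb 28, Feb 29, Mar 1, Mar 4, skipping weekends) reaches Monday, 4 March 2024.
The last day of the standstill period: 15 calendar days after 4 March 2024 is 19 March 2024.
The last day of the waiting period: 19 March 2024 + 9 days = 28 March 2024.
The date disbursement becomes effective: 63 calendar days after 28 March 2024 is 30 May 2024.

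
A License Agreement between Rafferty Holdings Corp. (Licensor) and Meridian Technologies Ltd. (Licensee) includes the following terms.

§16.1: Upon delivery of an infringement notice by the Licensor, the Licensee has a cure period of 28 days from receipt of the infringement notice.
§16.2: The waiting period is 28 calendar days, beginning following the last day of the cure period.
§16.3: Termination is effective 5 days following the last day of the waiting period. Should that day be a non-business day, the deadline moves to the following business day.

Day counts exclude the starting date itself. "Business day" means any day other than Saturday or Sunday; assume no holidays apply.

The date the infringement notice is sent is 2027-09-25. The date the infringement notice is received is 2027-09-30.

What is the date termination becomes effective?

2027-11-30

The last day of the cure period: 28 calendar days after 2027-09-30 is 2027-10-28.
Adding 28 calendar days to 2027-10-28 gives 2027-11-25, which is the last day of the waiting period.
Adding 5 calendar days to 2027-11-25 gives 2027-11-30, which is the date termination becomes effective. 2027-11-30 is a Tuesday, so no roll-forward applies.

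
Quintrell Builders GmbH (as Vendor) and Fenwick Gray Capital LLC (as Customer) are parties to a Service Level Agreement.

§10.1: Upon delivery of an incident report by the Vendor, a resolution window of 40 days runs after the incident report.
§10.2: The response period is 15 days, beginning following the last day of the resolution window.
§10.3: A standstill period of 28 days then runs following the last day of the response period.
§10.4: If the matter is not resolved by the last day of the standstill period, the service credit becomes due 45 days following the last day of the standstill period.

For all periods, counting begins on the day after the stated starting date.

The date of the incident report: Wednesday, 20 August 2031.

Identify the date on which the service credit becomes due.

26 December 2031

The last day of the resolution window: 20 August 2031 + 40 days = 29 September 2031.
The last day of the response period: 15 calendar days after 29 September 2031 is 14 October 2031.
The last day of the standstill period: 14 October 2031 + 28 days = 11 November 2031.
The date on which the service credit becomes due: 45 calendar days after 11 November 2031 is 26 December 2031.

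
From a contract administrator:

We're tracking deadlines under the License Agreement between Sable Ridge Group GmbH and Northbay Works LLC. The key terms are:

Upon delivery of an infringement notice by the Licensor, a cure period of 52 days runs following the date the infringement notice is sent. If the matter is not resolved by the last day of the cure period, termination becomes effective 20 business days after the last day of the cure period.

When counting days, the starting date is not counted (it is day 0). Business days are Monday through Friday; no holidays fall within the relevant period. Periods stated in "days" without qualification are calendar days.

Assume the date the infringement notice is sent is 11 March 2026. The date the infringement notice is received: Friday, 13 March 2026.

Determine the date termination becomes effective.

The last day of the cure period: 52 calendar days after 11 March 2026 is 2 May 2026.
The date termination becomes effective: 20 business days after Saturday, 2 May 2026, skipping weekends — May 4, May 5, May 6, May 7, …, May 27, May 28, May 29 — lands on Friday, 29 May 2026.

29 May 2026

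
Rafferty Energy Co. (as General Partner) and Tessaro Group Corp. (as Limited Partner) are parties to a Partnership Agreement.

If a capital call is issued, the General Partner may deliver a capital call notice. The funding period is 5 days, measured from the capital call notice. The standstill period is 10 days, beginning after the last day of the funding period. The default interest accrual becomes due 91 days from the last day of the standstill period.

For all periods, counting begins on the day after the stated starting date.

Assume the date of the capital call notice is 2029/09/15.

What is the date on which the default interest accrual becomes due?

The last day of the funding period: 5 calendar days after 2029/09/15 is 2029/09/20.
The last day of the standstill period: 10 calendar days after 2029/09/20 is 2029/09/30.
Adding 91 calendar days to 2029/09/30 gives 2029/12/30, which is the date on which the default interest accrual becomes due.

2029/12/30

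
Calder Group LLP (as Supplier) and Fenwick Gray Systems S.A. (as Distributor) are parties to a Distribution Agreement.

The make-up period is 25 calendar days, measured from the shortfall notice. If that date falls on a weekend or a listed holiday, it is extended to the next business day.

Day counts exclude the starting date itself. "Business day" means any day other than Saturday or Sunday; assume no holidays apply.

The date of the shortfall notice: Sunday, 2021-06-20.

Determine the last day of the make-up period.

Adding 25 calendar days to 2021-06-20 gives 2021-07-15, which is the last day of the make-up period. 2021-07-15 is a Thursday, so no roll-forward applies.

2021-07-15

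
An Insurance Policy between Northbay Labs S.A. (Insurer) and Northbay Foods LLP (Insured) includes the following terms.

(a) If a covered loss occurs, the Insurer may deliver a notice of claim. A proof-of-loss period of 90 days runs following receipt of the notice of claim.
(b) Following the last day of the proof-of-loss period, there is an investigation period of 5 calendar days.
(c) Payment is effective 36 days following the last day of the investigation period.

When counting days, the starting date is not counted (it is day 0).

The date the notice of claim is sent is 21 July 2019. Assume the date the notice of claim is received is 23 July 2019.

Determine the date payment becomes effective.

The last day of the proof-of-loss period: 23 July 2019 + 90 days = 21 October 2019.
Adding 5 calendar days to 21 October 2019 gives 26 October 2019, which is the last day of the investigation period.
The date payment becomes effective: 36 calendar days after 26 October 2019 is 1 December 2019.

1 December 2019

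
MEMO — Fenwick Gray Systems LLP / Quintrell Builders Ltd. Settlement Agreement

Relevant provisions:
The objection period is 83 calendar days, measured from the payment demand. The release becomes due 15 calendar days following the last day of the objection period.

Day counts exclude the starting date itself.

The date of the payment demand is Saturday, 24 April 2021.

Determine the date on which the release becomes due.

31 July 2021

The last day of the objection period: 83 calendar days after 24 April 2021 is 16 July 2021.
Adding 15 calendar days to 16 July 2021 gives 31 July 2021, which is the date on which the release becomes due.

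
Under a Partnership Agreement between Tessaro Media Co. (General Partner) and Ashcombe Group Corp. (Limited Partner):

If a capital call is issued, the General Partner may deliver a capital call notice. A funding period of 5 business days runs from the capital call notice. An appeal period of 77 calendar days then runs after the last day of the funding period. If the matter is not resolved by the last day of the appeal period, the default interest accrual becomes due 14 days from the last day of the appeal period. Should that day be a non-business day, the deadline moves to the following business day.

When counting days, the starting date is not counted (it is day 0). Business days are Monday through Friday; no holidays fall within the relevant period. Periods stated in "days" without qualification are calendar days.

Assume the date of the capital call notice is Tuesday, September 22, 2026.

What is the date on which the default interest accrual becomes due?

The last day of the funding period: counting 5 business days from Tuesday, September 22, 2026 (Sep 23, Sep 24, Sep 25, Sep 28, Sep 29, skipping weekends) reaches Tuesday, September 29, 2026.
Adding 77 calendar days to September 29, 2026 gives December 15, 2026, which is the last day of the appeal period.
The date on which the default interest accrual becomes due: December 15, 2026 + 14 days = December 29, 2026. December 29, 2026 is a Tuesday, so no roll-forward applies.

December 29, 2026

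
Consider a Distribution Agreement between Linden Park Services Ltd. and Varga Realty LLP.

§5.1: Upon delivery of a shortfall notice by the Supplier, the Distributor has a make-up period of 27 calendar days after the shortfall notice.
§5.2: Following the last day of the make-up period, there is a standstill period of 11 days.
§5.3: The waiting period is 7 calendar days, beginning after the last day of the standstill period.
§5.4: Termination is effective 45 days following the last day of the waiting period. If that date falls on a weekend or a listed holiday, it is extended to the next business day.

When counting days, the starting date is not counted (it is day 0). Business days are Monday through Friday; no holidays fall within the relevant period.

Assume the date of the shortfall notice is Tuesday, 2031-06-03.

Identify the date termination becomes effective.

Adding 27 calendar days to 2031-06-03 gives 2031-06-30, which is the last day of the make-up period.
The last day of the standstill period: 11 calendar days after 2031-06-30 is 2031-07-11.
The last day of the waiting period: 2031-07-11 + 7 days = 2031-07-18.
The date termination becomes effective: 45 calendar days after 2031-07-18 is 2031-09-01. 2031-09-01 is a Monday, so no roll-forward applies.

2031-09-01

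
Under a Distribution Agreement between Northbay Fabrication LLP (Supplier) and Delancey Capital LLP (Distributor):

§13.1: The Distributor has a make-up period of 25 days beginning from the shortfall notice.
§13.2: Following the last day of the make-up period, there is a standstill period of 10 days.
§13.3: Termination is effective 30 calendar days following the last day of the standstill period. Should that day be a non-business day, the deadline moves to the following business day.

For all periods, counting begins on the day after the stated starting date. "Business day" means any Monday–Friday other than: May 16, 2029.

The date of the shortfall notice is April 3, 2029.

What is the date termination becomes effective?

June 7, 2029

The last day of the make-up period: April 3, 2029 + 25 days = April 28, 2029.
Adding 10 calendar days to April 28, 2029 gives May 8, 2029, which is the last day of the standstill period.
The date termination becomes effective: 30 calendar days after May 8, 2029 is June 7, 2029. June 7, 2029 is a Thursday and is not a listed holiday, so no roll-forward applies.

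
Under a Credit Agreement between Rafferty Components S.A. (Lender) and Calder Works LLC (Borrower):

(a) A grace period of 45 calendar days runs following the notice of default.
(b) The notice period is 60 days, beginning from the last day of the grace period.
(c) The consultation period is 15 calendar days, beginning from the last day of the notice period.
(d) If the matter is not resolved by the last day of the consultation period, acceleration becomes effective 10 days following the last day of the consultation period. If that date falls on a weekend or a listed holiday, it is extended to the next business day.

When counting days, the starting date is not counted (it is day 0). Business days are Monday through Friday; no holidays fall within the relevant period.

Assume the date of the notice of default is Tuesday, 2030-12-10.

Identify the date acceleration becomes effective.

2031-04-21

The last day of the grace period: 2030-12-10 + 45 days = 2031-01-24.
The last day of the notice period: 60 calendar days after 2031-01-24 is 2031-03-25.
The last day of the consultation period: 2031-03-25 + 15 days = 2031-04-09.
The date acceleration becomes effective: 10 calendar days after 2031-04-09 is 2031-04-19. That falls on a Saturday, so it rolls to the next business day, Monday, 2031-04-21.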